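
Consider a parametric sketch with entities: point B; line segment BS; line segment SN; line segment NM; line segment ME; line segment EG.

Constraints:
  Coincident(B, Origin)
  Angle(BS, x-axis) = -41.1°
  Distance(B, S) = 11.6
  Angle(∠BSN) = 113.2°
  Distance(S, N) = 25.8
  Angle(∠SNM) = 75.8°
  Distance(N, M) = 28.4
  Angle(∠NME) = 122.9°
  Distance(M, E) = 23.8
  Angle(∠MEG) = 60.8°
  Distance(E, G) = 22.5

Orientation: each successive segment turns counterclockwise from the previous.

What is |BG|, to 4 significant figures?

5.500

B is at the origin; BS runs at -41.1° with length 11.6, so S = (8.741, -7.626). ∠BSN = 113.2° gives SN at 25.70° from the x-axis; with |SN| = 25.8, N = (31.99, 3.563). ∠SNM = 75.8° gives NM at 129.9° from the x-axis; with |NM| = 28.4, M = (13.77, 25.35). ∠NME = 122.9° gives ME at -173.0° from the x-axis; with |ME| = 23.8, E = (-9.851, 22.45). ∠MEG = 60.8° gives EG at -53.80° from the x-axis; with |EG| = 22.5, G = (3.438, 4.293). Then |BG| = |G − B| = 5.500.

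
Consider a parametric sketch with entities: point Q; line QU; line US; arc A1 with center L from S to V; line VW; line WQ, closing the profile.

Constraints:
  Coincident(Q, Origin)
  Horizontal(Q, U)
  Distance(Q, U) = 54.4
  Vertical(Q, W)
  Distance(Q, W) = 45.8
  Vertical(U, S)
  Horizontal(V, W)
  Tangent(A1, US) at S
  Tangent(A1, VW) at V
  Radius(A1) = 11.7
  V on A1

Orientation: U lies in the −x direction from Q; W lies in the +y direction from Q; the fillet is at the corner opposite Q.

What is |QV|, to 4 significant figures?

62.62

Q is at the origin; Q and U share the same y with |QU| = 54.4 and U on the −x side, so U = (-54.40, 0.000). Q and W share the same x with |QW| = 45.8 and W on the +y side, so W = (0.000, 45.80). The virtual corner opposite Q is at (-54.40, 45.80). The tangent condition forces LS to be normal to US and the tangent condition forces LV to be normal to VW, with radius 11.7, so the center L sits 11.7 in from both sides at L = (-42.70, 34.10). That places the tangent points at S = (-54.40, 34.10) on US and V = (-42.70, 45.80) on VW. Then |QV| = |V − Q| = 62.62.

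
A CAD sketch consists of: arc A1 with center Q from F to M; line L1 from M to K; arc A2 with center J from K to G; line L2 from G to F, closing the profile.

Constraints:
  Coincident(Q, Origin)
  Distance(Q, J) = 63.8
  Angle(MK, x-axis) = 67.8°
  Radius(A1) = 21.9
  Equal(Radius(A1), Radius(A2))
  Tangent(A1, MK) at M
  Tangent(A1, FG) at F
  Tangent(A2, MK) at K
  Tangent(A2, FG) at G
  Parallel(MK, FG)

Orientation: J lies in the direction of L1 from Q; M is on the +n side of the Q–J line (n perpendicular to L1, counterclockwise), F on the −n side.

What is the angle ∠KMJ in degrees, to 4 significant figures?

18.95°

The slot axis is L1's direction at 67.8°, so u = (cos 67.8°, sin 67.8°) = (0.3778, 0.9259) and n = (−sin 67.8°, cos 67.8°) = (-0.9259, 0.3778). Q is at the origin and J lies 63.8 along u from Q, so J = 63.8·u = (24.11, 59.07). Tangency of A1 to both parallel lines with radius 21.9 puts M and F at Q ± 21.9·n: M = (-20.28, 8.275), F = (20.28, -8.275). Equal radii place K and G the same way about J: K = J + 21.9·n = (3.830, 67.35), G = J − 21.9·n = (44.38, 50.80). Then cos ∠KMJ = MK·MJ / (|MK||MJ|), giving 18.95°.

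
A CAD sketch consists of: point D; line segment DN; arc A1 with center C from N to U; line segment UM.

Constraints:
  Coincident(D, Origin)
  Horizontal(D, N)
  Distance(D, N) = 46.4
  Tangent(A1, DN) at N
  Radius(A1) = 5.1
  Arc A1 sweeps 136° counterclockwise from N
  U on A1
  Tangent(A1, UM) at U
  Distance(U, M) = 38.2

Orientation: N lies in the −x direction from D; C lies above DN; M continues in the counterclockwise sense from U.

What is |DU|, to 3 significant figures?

43.7

Since A1 is tangent to DN there, CN ⟂ DN, so C = N + (0, 5.1) = (-46.4, 5.10). On A1, N sits at bearing -90° from C; a 136° counterclockwise sweep puts U at bearing 46°, so U = C + 5.1·(cos 46°, sin 46°) = (-42.9, 8.77). Then |DU| = |U − D| = 43.7.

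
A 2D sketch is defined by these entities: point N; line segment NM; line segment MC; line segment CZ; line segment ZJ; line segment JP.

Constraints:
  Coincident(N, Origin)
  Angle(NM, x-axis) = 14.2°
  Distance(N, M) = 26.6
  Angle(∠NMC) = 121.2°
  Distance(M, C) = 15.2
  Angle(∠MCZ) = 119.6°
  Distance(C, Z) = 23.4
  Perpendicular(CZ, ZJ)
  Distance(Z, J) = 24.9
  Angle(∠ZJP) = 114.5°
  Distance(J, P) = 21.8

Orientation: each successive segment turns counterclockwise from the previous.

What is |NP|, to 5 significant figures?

3.1405

N is at the origin; NM runs at 14.2° with length 26.6, so M = (25.787, 6.5252). ∠NMC = 121.2° gives MC at 73.000° from the x-axis; with |MC| = 15.2, C = (30.231, 21.061). ∠MCZ = 119.6° gives CZ at 133.40° from the x-axis; with |CZ| = 23.4, Z = (14.153, 38.063). The perpendicularity gives ZJ at right angles to CZ, so ZJ runs at -136.60°; with |ZJ| = 24.9, J = (-3.9383, 20.954). ∠ZJP = 114.5° gives JP at -71.100° from the x-axis; with |JP| = 21.8, P = (3.1231, 0.32972). Then |NP| = |P − N| = 3.1405.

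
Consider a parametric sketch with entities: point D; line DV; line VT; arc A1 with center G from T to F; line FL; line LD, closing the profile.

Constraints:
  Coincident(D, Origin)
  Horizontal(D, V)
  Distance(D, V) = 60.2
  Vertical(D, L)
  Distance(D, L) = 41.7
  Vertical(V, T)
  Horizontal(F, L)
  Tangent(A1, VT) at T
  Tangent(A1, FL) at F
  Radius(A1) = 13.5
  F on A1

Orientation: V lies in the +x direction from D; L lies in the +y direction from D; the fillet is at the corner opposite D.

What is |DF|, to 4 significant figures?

62.61

D is at the origin; DV is horizontal with |DV| = 60.2 and V on the +x side, so V = (60.20, 0.000). DL is vertical with |DL| = 41.7 and L on the +y side, so L = (0.000, 41.70). The virtual corner opposite D is at (60.20, 41.70). Tangency of A1 to VT means the radius GT is perpendicular to VT and A1 meets FL tangentially, so GF is at right angles to FL, with radius 13.5, so the center G sits 13.5 in from both sides at G = (46.70, 28.20). That places the tangent points at T = (60.20, 28.20) on VT and F = (46.70, 41.70) on FL. Then |DF| = |F − D| = 62.61.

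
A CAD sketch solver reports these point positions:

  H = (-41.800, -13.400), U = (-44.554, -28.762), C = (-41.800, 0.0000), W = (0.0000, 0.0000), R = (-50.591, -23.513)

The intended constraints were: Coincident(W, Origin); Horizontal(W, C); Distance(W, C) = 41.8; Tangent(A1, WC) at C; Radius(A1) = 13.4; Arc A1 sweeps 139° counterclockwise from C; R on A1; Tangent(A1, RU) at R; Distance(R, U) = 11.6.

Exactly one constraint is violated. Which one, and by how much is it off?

Distance(R, U) = 11.6 — off by 3.60.

W = (0.00, 0.00) ✓; W.y = 0.00, C.y = 0.00 ✓; |WC| = 41.80 ✓; ∠(HC, CW) = 90.00° ✓; |HC| = 13.40 ✓; bearing(H→R) − bearing(H→C) = 139.0° ✓; |HR| = 13.40 ✓; ∠(HR, RU) = 90.01° ✓; |RU| = 8.000 ✗.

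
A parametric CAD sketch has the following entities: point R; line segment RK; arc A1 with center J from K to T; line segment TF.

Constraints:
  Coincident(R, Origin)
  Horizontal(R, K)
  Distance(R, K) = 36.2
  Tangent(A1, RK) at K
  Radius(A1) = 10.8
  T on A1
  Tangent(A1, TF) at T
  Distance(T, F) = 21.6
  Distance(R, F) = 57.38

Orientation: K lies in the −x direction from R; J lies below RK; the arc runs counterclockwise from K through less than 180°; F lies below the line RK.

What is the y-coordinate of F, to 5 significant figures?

-32.116

R is at the origin; RK is horizontal with |RK| = 36.2 and K on the −x side, so K = (-36.200, 0.0000). Tangency of A1 to RK means the radius JK is perpendicular to RK, so J = K + (0, -10.8) = (-36.200, -10.800). Since JT ⟂ TF (tangency), |JF| = √(10.8² + 21.6²) = 24.150 regardless of where T sits on A1. So F lies on both circle(R, 57.38) and circle(J, 24.150); the below-RK intersection is F = (-47.550, -32.116). T is the foot of the tangent from F: T = (-46.996, -10.523).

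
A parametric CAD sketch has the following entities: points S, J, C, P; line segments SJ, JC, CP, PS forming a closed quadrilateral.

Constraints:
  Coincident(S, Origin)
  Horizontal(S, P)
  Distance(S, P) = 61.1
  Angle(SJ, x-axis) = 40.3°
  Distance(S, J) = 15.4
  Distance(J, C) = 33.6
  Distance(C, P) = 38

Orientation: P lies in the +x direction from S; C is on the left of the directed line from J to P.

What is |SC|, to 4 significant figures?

48.99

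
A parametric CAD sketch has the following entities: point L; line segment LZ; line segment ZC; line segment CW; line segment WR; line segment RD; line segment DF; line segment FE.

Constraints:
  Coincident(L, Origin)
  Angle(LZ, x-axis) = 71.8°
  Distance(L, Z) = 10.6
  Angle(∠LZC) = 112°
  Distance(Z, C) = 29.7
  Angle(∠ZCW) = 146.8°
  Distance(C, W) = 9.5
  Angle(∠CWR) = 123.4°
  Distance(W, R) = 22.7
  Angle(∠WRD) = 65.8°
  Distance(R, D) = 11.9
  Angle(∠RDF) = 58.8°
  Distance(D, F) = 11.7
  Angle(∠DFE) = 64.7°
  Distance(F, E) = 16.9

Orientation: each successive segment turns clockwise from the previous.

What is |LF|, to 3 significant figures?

41.0

L is at the origin; LZ runs at 71.8° with length 10.6, so Z = (3.31, 10.1). ∠LZC = 112.0° gives ZC at 3.80° from the x-axis; with |ZC| = 29.7, C = (32.9, 12.0). ∠ZCW = 146.8° gives CW at -29.4° from the x-axis; with |CW| = 9.5, W = (41.2, 7.37). ∠CWR = 123.4° gives WR at -86.0° from the x-axis; with |WR| = 22.7, R = (42.8, -15.3). ∠WRD = 65.8° gives RD at 160° from the x-axis; with |RD| = 11.9, D = (31.6, -11.2). ∠RDF = 58.8° gives DF at 38.6° from the x-axis; with |DF| = 11.7, F = (40.8, -3.86). Then |LF| = |F − L| = 41.0.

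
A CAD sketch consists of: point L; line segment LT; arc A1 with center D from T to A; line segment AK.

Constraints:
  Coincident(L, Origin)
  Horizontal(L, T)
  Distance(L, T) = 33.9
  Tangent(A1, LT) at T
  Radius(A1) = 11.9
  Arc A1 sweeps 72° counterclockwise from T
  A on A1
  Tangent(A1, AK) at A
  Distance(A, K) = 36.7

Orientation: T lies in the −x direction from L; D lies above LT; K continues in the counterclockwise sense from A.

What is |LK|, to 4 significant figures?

44.57

On A1, T sits at bearing -90° from D; a 72° counterclockwise sweep puts A at bearing -18°, so A = D + 11.9·(cos -18°, sin -18°) = (-22.58, 8.223). Since A1 is tangent to AK there, DA ⟂ AK, so AK runs along (−sin -18°, cos -18°); with |AK| = 36.7, K = (-11.24, 43.13). Then |LK| = |K − L| = 44.57.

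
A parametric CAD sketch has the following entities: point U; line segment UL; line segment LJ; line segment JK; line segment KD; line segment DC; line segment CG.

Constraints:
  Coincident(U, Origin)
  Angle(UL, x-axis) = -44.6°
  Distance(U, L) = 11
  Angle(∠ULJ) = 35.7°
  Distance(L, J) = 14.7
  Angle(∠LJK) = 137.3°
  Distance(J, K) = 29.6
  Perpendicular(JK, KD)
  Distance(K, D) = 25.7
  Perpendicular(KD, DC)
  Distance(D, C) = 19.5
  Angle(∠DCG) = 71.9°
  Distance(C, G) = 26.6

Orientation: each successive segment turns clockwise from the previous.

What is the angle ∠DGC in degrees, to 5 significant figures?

42.060°

U is at the origin; UL runs at -44.6° with length 11.0, so L = (7.8323, -7.7237). ∠ULJ = 35.7° gives LJ at 171.10° from the x-axis; with |LJ| = 14.7, J = (-6.6907, -5.4494). ∠LJK = 137.3° gives JK at 128.40° from the x-axis; with |JK| = 29.6, K = (-25.077, 17.748). JK ⟂ KD, so KD runs at 38.400°; with |KD| = 25.7, D = (-4.9358, 33.711). The perpendicularity gives DC at right angles to KD, so DC runs at -51.600°; with |DC| = 19.5, C = (7.1766, 18.429). ∠DCG = 71.9° gives CG at -159.70° from the x-axis; with |CG| = 26.6, G = (-17.771, 9.2009). Then cos ∠DGC = GD·GC / (|GD||GC|), giving 42.060°.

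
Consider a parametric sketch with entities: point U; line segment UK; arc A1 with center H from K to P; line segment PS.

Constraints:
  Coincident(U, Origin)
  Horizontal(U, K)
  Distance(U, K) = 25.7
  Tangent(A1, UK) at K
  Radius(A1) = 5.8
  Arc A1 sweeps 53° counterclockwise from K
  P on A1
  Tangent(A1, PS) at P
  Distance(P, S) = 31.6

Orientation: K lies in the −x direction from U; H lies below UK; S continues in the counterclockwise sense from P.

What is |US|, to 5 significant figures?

56.517

U is at the origin; UK is horizontal with |UK| = 25.7 and K on the −x side, so K = (-25.700, 0.0000). Tangency of A1 to UK means the radius HK is perpendicular to UK, so H = K + (0, -5.8) = (-25.700, -5.8000). On A1, K sits at bearing 90° from H; a 53° counterclockwise sweep puts P at bearing 143°, so P = H + 5.8·(cos 143°, sin 143°) = (-30.332, -2.3095). Tangency of A1 to PS means the radius HP is perpendicular to PS, so PS runs along (−sin 143°, cos 143°); with |PS| = 31.6, S = (-49.349, -27.546). Then |US| = |S − U| = 56.517.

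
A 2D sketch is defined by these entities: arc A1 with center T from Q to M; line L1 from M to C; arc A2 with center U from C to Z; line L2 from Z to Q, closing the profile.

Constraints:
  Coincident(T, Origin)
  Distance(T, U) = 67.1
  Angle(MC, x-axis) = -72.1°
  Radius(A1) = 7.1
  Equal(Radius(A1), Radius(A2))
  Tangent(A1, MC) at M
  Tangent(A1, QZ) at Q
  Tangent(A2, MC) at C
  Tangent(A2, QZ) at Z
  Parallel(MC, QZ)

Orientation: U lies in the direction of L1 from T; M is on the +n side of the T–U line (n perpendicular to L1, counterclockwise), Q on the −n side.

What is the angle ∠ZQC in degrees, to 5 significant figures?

11.949°

Tangency of A1 to both parallel lines with radius 7.1 puts M and Q at T ± 7.1·n: M = (6.7563, 2.1822), Q = (-6.7563, -2.1822). Equal radii place C and Z the same way about U: C = U + 7.1·n = (27.380, -61.670), Z = U − 7.1·n = (13.867, -66.034). Then cos ∠ZQC = QZ·QC / (|QZ||QC|), giving 11.949°.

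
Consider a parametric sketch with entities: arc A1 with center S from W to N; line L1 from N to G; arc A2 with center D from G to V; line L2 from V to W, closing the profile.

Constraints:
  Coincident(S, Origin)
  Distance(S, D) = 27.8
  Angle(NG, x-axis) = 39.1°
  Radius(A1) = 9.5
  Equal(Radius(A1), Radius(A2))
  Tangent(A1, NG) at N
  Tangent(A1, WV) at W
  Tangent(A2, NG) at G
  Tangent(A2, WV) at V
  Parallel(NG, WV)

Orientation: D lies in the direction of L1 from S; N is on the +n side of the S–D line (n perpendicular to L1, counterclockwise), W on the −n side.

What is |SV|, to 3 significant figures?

29.4

The slot axis is L1's direction at 39.1°, so u = (cos 39.1°, sin 39.1°) = (0.776, 0.631) and n = (−sin 39.1°, cos 39.1°) = (-0.631, 0.776). S is at the origin and D lies 27.8 along u from S, so D = 27.8·u = (21.6, 17.5). Tangency of A1 to both parallel lines with radius 9.5 puts N and W at S ± 9.5·n: N = (-5.99, 7.37), W = (5.99, -7.37). Equal radii place G and V the same way about D: G = D + 9.5·n = (15.6, 24.9), V = D − 9.5·n = (27.6, 10.2). Then |SV| = |V − S| = 29.4.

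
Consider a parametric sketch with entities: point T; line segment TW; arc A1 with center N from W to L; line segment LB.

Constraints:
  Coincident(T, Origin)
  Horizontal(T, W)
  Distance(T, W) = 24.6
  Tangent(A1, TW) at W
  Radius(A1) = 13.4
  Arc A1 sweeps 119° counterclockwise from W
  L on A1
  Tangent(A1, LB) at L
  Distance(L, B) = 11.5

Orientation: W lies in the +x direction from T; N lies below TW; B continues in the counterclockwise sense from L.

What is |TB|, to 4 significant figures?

35.18

On A1, W sits at bearing 90° from N; a 119° counterclockwise sweep puts L at bearing 209°, so L = N + 13.4·(cos 209°, sin 209°) = (12.88, -19.90). Tangency of A1 to LB means the radius NL is perpendicular to LB, so LB runs along (−sin 209°, cos 209°); with |LB| = 11.5, B = (18.46, -29.95). Then |TB| = |B − T| = 35.18.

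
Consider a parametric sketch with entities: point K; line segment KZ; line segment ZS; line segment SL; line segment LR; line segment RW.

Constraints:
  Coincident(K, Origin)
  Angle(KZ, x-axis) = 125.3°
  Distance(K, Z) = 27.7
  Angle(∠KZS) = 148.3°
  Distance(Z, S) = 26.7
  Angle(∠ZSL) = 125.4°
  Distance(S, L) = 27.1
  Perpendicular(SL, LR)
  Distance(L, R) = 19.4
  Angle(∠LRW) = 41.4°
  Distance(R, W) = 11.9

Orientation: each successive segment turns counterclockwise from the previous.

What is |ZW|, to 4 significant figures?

36.49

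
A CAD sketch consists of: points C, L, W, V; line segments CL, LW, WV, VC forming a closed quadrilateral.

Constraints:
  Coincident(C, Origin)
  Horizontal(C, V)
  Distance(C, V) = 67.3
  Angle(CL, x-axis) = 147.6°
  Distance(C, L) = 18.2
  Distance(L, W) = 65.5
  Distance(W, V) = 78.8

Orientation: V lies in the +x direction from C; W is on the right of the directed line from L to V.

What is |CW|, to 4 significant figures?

52.12

C is at the origin; C and V share the same y with |CV| = 67.3 and V in +x, so V = (67.3, 0). CL runs at 147.6° with |CL| = 18.2, so L = (-15.37, 9.752). W is determined by |LW| = 65.5 and |WV| = 78.8 together: it lies at the intersection of circle(L, 65.5) and circle(V, 78.8). With |LV| = 83.24, the foot of the radical line on LV is 30.09 from L and the perpendicular offset is √(65.5² − 30.09²) = 58.18. Taking the right-of-LV solution: W = (7.702, -51.55).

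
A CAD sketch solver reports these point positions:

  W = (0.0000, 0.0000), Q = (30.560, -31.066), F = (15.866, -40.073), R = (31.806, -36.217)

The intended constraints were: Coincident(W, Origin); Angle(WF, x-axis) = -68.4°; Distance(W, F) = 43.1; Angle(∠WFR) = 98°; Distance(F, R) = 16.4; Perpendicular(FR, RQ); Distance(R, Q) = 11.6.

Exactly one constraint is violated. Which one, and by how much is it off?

Distance(R, Q) = 11.6 — off by 6.30.

W = (0.00, 0.00) ✓; WF at -68.40° ✓; |WF| = 43.10 ✓; ∠WFR = 98.00° ✓; |FR| = 16.40 ✓; ∠(FR, RQ) = 90.00° ✓; |RQ| = 5.300 ✗.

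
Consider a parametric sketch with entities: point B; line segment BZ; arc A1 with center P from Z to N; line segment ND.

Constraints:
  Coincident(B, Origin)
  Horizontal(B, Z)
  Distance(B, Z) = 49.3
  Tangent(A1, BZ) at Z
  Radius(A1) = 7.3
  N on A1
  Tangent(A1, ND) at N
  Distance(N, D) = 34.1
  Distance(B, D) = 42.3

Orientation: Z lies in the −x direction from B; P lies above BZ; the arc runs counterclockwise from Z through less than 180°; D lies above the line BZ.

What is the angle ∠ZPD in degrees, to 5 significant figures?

138.23°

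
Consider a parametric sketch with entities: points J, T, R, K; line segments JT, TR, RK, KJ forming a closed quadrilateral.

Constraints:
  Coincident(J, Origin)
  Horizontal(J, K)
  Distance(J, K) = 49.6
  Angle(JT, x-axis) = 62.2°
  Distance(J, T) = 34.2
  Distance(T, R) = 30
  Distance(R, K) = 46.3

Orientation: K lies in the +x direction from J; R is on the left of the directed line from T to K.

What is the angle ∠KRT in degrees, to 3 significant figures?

69.0°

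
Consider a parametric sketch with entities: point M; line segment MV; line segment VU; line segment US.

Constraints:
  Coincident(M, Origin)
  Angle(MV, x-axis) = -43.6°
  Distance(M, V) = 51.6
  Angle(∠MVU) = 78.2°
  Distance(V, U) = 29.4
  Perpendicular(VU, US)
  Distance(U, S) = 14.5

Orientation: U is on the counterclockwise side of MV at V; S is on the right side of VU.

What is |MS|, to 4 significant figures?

67.69

M is at the origin; MV runs at -43.6° with length 51.6, so V = 51.6·(cos -43.6°, sin -43.6°) = (37.37, -35.58). ∠MVU = 78.2°, so VU runs at -43.6° + (180° − 78.2°) = 58.20° from the x-axis; with |VU| = 29.4, U = V + 29.4·(cos 58.20°, sin 58.20°) = (52.86, -10.60). The perpendicularity gives US at right angles to VU; with |US| = 14.5 on the right of VU, S = U + 14.5·(0.8499, -0.5270) = (65.18, -18.24). Then |MS| = |S − M| = 67.69.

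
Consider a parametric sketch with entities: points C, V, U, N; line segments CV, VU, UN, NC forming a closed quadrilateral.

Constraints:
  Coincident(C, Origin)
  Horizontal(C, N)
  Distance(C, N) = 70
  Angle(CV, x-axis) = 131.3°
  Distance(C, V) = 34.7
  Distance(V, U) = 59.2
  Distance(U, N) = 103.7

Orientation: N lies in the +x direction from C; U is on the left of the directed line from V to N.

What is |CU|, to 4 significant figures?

79.31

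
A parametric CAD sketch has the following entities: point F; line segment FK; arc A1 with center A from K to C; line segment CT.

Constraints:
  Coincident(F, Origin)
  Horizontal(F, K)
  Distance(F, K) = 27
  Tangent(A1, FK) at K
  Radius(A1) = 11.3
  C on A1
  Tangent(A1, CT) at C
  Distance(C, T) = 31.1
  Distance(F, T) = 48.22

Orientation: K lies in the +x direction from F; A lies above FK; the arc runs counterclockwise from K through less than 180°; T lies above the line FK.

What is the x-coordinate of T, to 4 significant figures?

20.35

F is at the origin; FK is horizontal with |FK| = 27.0 and K on the +x side, so K = (27.00, 0.000). Since A1 is tangent to FK there, AK ⟂ FK, so A = K + (0, 11.3) = (27.00, 11.30). Since AC ⟂ CT (tangency), |AT| = √(11.3² + 31.1²) = 33.09 regardless of where C sits on A1. So T lies on both circle(F, 48.22) and circle(A, 33.09); the above-FK intersection is T = (20.35, 43.71). C is the foot of the tangent from T: C = (36.63, 17.21).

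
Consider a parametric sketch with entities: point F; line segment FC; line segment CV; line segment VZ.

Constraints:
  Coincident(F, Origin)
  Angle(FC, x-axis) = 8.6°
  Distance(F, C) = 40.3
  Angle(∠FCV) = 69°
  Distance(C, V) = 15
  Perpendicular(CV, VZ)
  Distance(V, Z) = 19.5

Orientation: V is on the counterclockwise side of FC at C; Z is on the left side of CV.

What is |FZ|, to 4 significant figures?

18.13

F is at the origin; FC runs at 8.6° with length 40.3, so C = 40.3·(cos 8.6°, sin 8.6°) = (39.85, 6.026). ∠FCV = 69.0°, so CV runs at 8.6° + (180° − 69.0°) = 119.6° from the x-axis; with |CV| = 15.0, V = C + 15.0·(cos 119.6°, sin 119.6°) = (32.44, 19.07). CV is perpendicular to VZ; with |VZ| = 19.5 on the left of CV, Z = V + 19.5·(-0.8695, -0.4939) = (15.48, 9.437). Then |FZ| = |Z − F| = 18.13.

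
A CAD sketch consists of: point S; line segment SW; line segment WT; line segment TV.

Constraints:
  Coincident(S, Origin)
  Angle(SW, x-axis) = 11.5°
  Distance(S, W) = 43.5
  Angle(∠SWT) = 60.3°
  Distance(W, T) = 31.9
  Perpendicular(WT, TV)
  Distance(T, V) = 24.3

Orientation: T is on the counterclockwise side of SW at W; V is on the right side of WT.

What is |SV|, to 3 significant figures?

62.9

∠SWT = 60.3°, so WT runs at 11.5° + (180° − 60.3°) = 131° from the x-axis; with |WT| = 31.9, T = W + 31.9·(cos 131°, sin 131°) = (21.6, 32.7). WT is perpendicular to TV; with |TV| = 24.3 on the right of WT, V = T + 24.3·(0.752, 0.659) = (39.9, 48.7). Then |SV| = |V − S| = 62.9.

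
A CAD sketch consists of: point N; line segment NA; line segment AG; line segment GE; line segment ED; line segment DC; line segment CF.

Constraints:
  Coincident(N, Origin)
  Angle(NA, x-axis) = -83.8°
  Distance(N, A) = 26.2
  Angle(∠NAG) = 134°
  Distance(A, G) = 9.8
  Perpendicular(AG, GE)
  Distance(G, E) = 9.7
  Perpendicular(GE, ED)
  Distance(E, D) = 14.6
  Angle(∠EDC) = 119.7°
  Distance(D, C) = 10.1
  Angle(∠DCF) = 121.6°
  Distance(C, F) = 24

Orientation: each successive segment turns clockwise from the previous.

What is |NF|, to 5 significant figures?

43.768

N is at the origin; NA runs at -83.8° with length 26.2, so A = (2.8296, -26.047). ∠NAG = 134.0° gives AG at -129.80° from the x-axis; with |AG| = 9.8, G = (-3.4435, -33.576). AG ⟂ GE, so GE runs at 140.20°; with |GE| = 9.7, E = (-10.896, -27.367). GE ⟂ ED, so ED runs at 50.200°; with |ED| = 14.6, D = (-1.5502, -16.150). ∠EDC = 119.7° gives DC at -10.100° from the x-axis; with |DC| = 10.1, C = (8.3932, -17.921). ∠DCF = 121.6° gives CF at -68.500° from the x-axis; with |CF| = 24.0, F = (17.189, -40.251). Then |NF| = |F − N| = 43.768.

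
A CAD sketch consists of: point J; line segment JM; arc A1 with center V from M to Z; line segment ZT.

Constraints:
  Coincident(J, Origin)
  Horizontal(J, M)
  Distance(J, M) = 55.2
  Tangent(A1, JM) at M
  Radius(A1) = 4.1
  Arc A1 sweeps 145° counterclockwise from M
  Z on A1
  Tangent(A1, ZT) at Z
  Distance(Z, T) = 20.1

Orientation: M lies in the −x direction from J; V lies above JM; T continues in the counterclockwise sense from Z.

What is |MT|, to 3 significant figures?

23.7

J is at the origin; J and M share the same y with |JM| = 55.2 and M on the −x side, so M = (-55.2, 0.00). A1 meets JM tangentially, so VM is at right angles to JM, so V = M + (0, 4.1) = (-55.2, 4.10). On A1, M sits at bearing -90° from V; a 145° counterclockwise sweep puts Z at bearing 55°, so Z = V + 4.1·(cos 55°, sin 55°) = (-52.8, 7.46). Tangency of A1 to ZT means the radius VZ is perpendicular to ZT, so ZT runs along (−sin 55°, cos 55°); with |ZT| = 20.1, T = (-69.3, 19.0). Then |MT| = |T − M| = 23.7.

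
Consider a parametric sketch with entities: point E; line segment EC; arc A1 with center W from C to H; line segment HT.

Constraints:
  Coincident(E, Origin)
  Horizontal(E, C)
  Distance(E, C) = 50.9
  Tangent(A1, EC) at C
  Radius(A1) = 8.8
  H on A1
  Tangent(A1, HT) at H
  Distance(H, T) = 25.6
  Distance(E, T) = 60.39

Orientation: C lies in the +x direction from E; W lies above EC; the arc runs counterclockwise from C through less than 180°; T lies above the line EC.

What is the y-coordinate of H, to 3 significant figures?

12.3

Checks: E.y = 0.00, C.y = 0.00 ✓; ∠(WC, CE) = 90.00° ✓; |WH| = 8.800 ✓; ∠(WH, HT) = 90.00° ✓; |HT| = 25.60 ✓; |ET| = 60.39 ✓.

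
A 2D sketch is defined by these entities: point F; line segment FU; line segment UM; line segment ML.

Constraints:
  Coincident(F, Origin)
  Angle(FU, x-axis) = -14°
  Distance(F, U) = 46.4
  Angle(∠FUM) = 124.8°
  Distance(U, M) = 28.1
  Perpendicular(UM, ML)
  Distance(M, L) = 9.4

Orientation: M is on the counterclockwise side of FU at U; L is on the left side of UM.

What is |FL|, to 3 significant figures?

61.7

F is at the origin; FU runs at -14.0° with length 46.4, so U = 46.4·(cos -14.0°, sin -14.0°) = (45.0, -11.2). ∠FUM = 124.8°, so UM runs at -14.0° + (180° − 124.8°) = 41.2° from the x-axis; with |UM| = 28.1, M = U + 28.1·(cos 41.2°, sin 41.2°) = (66.2, 7.28). The perpendicularity gives ML at right angles to UM; with |ML| = 9.4 on the left of UM, L = M + 9.4·(-0.659, 0.752) = (60.0, 14.4). Then |FL| = |L − F| = 61.7.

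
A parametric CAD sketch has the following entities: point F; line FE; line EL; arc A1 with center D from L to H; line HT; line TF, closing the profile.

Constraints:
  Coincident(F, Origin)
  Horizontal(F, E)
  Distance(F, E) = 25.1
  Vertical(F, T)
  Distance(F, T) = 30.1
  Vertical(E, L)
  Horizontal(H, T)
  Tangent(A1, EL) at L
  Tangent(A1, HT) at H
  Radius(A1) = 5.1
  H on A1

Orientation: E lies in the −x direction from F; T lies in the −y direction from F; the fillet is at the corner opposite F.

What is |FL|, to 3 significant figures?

35.4

F is at the origin; FE is horizontal with |FE| = 25.1 and E on the −x side, so E = (-25.1, 0.00). F and T share the same x with |FT| = 30.1 and T on the −y side, so T = (0.00, -30.1). The virtual corner opposite F is at (-25.1, -30.1). Tangency of A1 to EL means the radius DL is perpendicular to EL and tangency of A1 to HT means the radius DH is perpendicular to HT, with radius 5.1, so the center D sits 5.1 in from both sides at D = (-20.0, -25.0). That places the tangent points at L = (-25.1, -25.0) on EL and H = (-20.0, -30.1) on HT. Then |FL| = |L − F| = 35.4.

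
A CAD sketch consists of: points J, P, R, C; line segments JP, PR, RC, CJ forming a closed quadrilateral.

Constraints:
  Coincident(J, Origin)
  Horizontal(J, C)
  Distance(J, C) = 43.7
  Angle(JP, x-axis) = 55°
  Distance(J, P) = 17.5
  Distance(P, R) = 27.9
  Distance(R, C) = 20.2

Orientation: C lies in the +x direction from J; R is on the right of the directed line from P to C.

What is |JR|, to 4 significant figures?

27.04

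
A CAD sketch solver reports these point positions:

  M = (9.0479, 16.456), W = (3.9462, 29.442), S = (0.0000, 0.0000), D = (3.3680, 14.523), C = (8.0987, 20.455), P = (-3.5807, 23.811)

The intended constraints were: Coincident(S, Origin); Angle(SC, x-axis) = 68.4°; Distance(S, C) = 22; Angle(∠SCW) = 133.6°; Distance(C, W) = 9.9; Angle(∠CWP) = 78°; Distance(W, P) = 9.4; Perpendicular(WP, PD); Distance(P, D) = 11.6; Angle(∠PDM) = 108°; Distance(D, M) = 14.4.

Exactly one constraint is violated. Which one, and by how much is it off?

Distance(D, M) = 14.4 — off by 8.40.

S = (0.00, 0.00) ✓; SC at 68.40° ✓; |SC| = 22.00 ✓; ∠SCW = 133.6° ✓; |CW| = 9.900 ✓; ∠CWP = 78.00° ✓; |WP| = 9.400 ✓; ∠(WP, PD) = 90.00° ✓; |PD| = 11.60 ✓; ∠PDM = 108.0° ✓; |DM| = 6.000 ✗.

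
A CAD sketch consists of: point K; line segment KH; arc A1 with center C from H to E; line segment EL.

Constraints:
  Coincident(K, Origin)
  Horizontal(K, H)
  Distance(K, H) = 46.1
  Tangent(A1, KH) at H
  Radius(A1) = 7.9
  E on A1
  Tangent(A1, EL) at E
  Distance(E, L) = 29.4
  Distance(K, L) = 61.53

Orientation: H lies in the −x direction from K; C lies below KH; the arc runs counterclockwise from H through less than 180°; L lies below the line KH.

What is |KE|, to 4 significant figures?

54.67

K is at the origin; K and H share the same y with |KH| = 46.1 and H on the −x side, so H = (-46.10, 0.000). Since A1 is tangent to KH there, CH ⟂ KH, so C = H + (0, -7.9) = (-46.10, -7.900). Since CE ⟂ EL (tangency), |CL| = √(7.9² + 29.4²) = 30.44 regardless of where E sits on A1. So L lies on both circle(K, 61.53) and circle(C, 30.44); the below-KH intersection is L = (-48.18, -38.27). E is the foot of the tangent from L: E = (-53.85, -9.424).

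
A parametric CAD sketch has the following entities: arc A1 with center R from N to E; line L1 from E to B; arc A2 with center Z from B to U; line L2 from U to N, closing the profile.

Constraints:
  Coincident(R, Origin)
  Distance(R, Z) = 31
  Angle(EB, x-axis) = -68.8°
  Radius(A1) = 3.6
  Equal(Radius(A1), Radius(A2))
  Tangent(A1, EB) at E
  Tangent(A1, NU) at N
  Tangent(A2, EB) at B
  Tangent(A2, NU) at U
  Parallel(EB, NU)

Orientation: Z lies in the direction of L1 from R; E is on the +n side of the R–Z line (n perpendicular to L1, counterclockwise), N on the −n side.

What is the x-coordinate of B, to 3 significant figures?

14.6

The slot axis is L1's direction at -68.8°, so u = (cos -68.8°, sin -68.8°) = (0.362, -0.932) and n = (−sin -68.8°, cos -68.8°) = (0.932, 0.362). R is at the origin and Z lies 31.0 along u from R, so Z = 31.0·u = (11.2, -28.9). Tangency of A1 to both parallel lines with radius 3.6 puts E and N at R ± 3.6·n: E = (3.36, 1.30), N = (-3.36, -1.30). Equal radii place B and U the same way about Z: B = Z + 3.6·n = (14.6, -27.6), U = Z − 3.6·n = (7.85, -30.2). So B.x = 14.6.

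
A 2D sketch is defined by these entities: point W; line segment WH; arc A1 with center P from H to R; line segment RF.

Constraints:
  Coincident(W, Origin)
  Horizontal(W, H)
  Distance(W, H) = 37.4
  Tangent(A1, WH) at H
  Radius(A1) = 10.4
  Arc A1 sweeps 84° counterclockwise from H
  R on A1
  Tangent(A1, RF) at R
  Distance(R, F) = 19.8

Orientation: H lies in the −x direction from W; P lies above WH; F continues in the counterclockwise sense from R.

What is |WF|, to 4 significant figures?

38.28

W is at the origin; W and H share the same y with |WH| = 37.4 and H on the −x side, so H = (-37.40, 0.000). A1 meets WH tangentially, so PH is at right angles to WH, so P = H + (0, 10.4) = (-37.40, 10.40). On A1, H sits at bearing -90° from P; an 84° counterclockwise sweep puts R at bearing -6°, so R = P + 10.4·(cos -6°, sin -6°) = (-27.06, 9.313). Tangency of A1 to RF means the radius PR is perpendicular to RF, so RF runs along (−sin -6°, cos -6°); with |RF| = 19.8, F = (-24.99, 29.00). Then |WF| = |F − W| = 38.28.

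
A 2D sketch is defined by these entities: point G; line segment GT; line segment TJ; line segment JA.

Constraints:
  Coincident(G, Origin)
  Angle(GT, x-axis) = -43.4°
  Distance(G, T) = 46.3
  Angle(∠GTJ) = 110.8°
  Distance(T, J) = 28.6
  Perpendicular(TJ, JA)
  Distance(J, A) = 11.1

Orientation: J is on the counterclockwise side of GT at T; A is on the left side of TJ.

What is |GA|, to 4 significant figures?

55.36

G is at the origin; GT runs at -43.4° with length 46.3, so T = 46.3·(cos -43.4°, sin -43.4°) = (33.64, -31.81). ∠GTJ = 110.8°, so TJ runs at -43.4° + (180° − 110.8°) = 25.80° from the x-axis; with |TJ| = 28.6, J = T + 28.6·(cos 25.80°, sin 25.80°) = (59.39, -19.36). TJ is perpendicular to JA; with |JA| = 11.1 on the left of TJ, A = J + 11.1·(-0.4352, 0.9003) = (54.56, -9.371). Then |GA| = |A − G| = 55.36.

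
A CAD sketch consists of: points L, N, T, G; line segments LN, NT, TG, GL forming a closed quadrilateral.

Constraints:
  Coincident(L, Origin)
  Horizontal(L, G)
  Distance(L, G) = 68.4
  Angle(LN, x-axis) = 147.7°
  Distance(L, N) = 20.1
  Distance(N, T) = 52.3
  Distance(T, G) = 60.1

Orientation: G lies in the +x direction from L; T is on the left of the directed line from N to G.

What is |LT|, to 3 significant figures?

48.7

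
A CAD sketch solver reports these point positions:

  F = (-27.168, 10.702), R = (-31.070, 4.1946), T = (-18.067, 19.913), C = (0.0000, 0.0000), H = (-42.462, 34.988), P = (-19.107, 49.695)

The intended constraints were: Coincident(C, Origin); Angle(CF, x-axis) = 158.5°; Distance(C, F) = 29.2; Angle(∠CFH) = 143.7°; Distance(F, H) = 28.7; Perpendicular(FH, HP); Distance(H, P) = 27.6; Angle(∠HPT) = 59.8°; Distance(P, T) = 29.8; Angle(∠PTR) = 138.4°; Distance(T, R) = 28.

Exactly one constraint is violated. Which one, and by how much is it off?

Distance(T, R) = 28 — off by 7.60.

C = (0.00, 0.00) ✓; CF at 158.5° ✓; |CF| = 29.20 ✓; ∠CFH = 143.7° ✓; |FH| = 28.70 ✓; ∠(FH, HP) = 90.00° ✓; |HP| = 27.60 ✓; ∠HPT = 59.80° ✓; |PT| = 29.80 ✓; ∠PTR = 138.4° ✓; |TR| = 20.40 ✗.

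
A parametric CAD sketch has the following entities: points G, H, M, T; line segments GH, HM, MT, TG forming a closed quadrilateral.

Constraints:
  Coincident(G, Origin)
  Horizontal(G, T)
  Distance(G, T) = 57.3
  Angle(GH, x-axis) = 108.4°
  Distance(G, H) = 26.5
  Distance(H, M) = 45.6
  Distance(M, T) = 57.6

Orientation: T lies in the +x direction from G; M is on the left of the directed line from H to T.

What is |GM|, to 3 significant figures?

58.5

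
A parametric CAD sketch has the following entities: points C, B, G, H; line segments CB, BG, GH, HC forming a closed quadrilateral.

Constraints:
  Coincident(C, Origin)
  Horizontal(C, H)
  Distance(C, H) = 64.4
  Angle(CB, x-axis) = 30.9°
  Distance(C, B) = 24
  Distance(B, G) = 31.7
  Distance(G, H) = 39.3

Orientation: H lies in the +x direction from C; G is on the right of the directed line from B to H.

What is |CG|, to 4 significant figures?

34.62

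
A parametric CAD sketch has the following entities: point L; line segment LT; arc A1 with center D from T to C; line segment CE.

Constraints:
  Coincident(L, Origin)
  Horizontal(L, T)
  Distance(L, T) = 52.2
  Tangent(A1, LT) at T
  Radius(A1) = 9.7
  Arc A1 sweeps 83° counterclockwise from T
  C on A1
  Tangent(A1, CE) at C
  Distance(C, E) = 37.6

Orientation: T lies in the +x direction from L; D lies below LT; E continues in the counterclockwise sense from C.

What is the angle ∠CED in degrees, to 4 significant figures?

14.47°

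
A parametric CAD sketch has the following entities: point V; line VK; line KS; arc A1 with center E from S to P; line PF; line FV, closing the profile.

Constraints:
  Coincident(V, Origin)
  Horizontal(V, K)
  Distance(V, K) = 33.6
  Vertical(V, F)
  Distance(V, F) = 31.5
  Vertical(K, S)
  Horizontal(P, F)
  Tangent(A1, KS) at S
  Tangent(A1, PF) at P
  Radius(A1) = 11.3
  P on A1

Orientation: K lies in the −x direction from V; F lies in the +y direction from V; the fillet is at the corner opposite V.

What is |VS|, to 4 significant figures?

39.20

The virtual corner opposite V is at (-33.60, 31.50). Since A1 is tangent to KS there, ES ⟂ KS and A1 meets PF tangentially, so EP is at right angles to PF, with radius 11.3, so the center E sits 11.3 in from both sides at E = (-22.30, 20.20). That places the tangent points at S = (-33.60, 20.20) on KS and P = (-22.30, 31.50) on PF. Then |VS| = |S − V| = 39.20.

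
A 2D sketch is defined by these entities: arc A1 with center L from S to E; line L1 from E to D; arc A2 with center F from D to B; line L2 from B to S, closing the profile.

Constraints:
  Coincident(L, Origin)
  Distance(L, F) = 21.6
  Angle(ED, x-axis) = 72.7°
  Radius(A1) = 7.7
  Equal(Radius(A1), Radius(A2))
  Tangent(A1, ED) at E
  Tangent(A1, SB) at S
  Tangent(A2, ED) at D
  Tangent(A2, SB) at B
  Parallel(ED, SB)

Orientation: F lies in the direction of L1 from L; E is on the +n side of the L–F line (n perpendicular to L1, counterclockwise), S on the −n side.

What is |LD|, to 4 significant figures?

22.93

The slot axis is L1's direction at 72.7°, so u = (cos 72.7°, sin 72.7°) = (0.2974, 0.9548) and n = (−sin 72.7°, cos 72.7°) = (-0.9548, 0.2974). L is at the origin and F lies 21.6 along u from L, so F = 21.6·u = (6.423, 20.62). Tangency of A1 to both parallel lines with radius 7.7 puts E and S at L ± 7.7·n: E = (-7.352, 2.290), S = (7.352, -2.290). Equal radii place D and B the same way about F: D = F + 7.7·n = (-0.9284, 22.91), B = F − 7.7·n = (13.77, 18.33). Then |LD| = |D − L| = 22.93.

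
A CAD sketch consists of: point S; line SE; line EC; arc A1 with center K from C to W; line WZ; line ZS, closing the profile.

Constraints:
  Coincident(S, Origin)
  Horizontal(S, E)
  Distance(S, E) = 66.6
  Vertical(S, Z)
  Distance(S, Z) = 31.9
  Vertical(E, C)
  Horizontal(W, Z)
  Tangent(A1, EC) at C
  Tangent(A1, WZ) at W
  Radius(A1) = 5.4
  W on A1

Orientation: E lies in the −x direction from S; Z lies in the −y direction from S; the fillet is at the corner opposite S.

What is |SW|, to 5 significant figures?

69.015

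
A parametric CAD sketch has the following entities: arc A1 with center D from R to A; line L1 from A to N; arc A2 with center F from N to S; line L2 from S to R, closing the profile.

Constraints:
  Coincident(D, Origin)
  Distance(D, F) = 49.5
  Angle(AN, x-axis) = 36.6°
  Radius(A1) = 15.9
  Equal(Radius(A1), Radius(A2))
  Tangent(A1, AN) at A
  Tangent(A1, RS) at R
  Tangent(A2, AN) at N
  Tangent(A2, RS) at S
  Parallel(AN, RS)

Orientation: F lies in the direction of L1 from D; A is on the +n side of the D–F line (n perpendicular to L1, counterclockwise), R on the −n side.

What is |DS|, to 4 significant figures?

51.99

The slot axis is L1's direction at 36.6°, so u = (cos 36.6°, sin 36.6°) = (0.8028, 0.5962) and n = (−sin 36.6°, cos 36.6°) = (-0.5962, 0.8028). D is at the origin and F lies 49.5 along u from D, so F = 49.5·u = (39.74, 29.51). Tangency of A1 to both parallel lines with radius 15.9 puts A and R at D ± 15.9·n: A = (-9.480, 12.76), R = (9.480, -12.76). Equal radii place N and S the same way about F: N = F + 15.9·n = (30.26, 42.28), S = F − 15.9·n = (49.22, 16.75). Then |DS| = |S − D| = 51.99.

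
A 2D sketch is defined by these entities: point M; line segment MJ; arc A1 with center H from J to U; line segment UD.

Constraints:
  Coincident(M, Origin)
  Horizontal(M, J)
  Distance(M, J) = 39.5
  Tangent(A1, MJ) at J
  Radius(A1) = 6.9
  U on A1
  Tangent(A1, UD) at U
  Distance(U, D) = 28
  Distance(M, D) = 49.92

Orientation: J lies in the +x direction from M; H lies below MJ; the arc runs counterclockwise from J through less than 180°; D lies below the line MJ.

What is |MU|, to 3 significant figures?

33.5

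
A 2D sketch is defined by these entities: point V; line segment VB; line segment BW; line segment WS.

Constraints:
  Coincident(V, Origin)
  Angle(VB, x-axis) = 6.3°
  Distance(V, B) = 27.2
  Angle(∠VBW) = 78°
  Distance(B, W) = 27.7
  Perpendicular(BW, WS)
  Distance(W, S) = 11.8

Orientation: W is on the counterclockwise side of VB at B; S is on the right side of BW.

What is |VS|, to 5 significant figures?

44.283

∠VBW = 78.0°, so BW runs at 6.3° + (180° − 78.0°) = 108.30° from the x-axis; with |BW| = 27.7, W = B + 27.7·(cos 108.30°, sin 108.30°) = (18.338, 29.284). BW ⟂ WS; with |WS| = 11.8 on the right of BW, S = W + 11.8·(0.94943, 0.31399) = (29.541, 32.989). Then |VS| = |S − V| = 44.283.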